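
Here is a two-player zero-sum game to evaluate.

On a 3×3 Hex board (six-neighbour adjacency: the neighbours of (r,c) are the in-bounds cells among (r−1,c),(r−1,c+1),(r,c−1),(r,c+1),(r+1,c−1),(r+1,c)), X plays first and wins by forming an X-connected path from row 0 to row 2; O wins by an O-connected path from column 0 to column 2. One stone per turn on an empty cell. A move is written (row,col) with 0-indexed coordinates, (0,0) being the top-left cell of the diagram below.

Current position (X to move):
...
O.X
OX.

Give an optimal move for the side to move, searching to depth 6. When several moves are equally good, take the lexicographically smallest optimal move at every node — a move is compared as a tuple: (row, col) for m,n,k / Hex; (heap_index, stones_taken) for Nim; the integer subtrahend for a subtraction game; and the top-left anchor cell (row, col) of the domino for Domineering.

X's best at [.../O.X/OX.]: (0,1)

[.../O.X/OX.] X move#1: (0,0):-1/X../O.X/OX., (0,1):+1/.X./O.X/OX.*, (0,2):+1/..X/O.X/OX., (1,1):+1/.../OXX/OX., (2,2):-1/.../O.X/OXX
[.X./O.X/OX.] O move#2: (0,0):-1/OX./O.X/OX.*, (0,2):-1/.XO/O.X/OX., (1,1):-1/.X./OOX/OX., (2,2):-1/.X./O.X/OXO
[OX./O.X/OX.] X move#3: (0,2):+1/OXX/O.X/OX.*, (1,1):+1/OX./OXX/OX., (2,2):+1/OX./O.X/OXX
[OXX/O.X/OX.] end (terminal -1, O#4); searched .../O.X/OX. to 6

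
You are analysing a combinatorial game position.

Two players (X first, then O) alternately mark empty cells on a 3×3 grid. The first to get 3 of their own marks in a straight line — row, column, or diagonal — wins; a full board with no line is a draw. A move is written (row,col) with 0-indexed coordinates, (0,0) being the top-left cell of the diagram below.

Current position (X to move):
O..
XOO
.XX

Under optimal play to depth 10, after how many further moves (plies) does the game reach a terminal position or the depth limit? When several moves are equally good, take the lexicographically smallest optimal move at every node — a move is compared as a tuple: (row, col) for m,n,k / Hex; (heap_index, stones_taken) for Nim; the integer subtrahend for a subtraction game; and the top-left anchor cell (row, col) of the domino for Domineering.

PV length from [O../XOO/.XX]: 1 ply

[O../XOO/.XX] X move#1: (0,1):+0/OX./XOO/.XX, (0,2):+0/O.X/XOO/.XX, (2,0):+1/O../XOO/XXX*
[O../XOO/XXX] end (terminal -1, O#2); searched O../XOO/.XX to 10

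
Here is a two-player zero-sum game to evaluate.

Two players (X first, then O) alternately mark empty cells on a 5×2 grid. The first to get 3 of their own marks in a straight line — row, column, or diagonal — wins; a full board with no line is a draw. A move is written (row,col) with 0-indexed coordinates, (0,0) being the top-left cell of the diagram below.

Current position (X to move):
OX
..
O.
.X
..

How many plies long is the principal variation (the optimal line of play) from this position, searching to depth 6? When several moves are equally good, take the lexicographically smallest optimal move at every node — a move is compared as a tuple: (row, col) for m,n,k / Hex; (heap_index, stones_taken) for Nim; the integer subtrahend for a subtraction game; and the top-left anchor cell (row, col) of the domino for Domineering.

[OX/../O./.X/..] X move#1: (1,0):+0/OX/X./O./.X/..*, (1,1):-1/OX/.X/O./.X/.., (2,1):-1/OX/../OX/.X/.., (3,0):-1/OX/../O./XX/.., (4,0):-1/OX/../O./.X/X., (4,1):-1/OX/../O./.X/.X
[OX/X./O./.X/..] O move#2: (1,1):+0/OX/XO/O./.X/..*, (2,1):+0/OX/X./OO/.X/.., (3,0):+0/OX/X./O./OX/.., (4,0):+0/OX/X./O./.X/O., (4,1):+0/OX/X./O./.X/.O
[OX/XO/O./.X/..] X move#3: (2,1):+0/OX/XO/OX/.X/..*, (3,0):+0/OX/XO/O./XX/.., (4,0):+0/OX/XO/O./.X/X., (4,1):+0/OX/XO/O./.X/.X
[OX/XO/OX/.X/..] O move#4: (3,0):-1/OX/XO/OX/OX/.., (4,0):-1/OX/XO/OX/.X/O., (4,1):+0/OX/XO/OX/.X/.O*
[OX/XO/OX/.X/.O] X move#5: (3,0):+0/OX/XO/OX/XX/.O*, (4,0):+0/OX/XO/OX/.X/XO
[OX/XO/OX/XX/.O] O move#6: (4,0):+0/OX/XO/OX/XX/OO*
[OX/XO/OX/XX/OO] end (terminal +0, X#7); searched OX/../O./.X/.. to 6

PV length from [OX/../O./.X/..]: 6 plies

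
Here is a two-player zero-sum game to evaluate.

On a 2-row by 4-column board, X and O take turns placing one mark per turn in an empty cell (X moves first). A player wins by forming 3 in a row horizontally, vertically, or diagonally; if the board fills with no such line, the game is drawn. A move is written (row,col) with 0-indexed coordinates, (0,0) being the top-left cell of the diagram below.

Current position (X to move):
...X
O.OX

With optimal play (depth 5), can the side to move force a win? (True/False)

ply 1, X at ...X/O.OX | (0,0)=-1→X..X/O.OX; (0,1)=-1→.X.X/O.OX; (0,2)=-1→..XX/O.OX; (1,1)=+0→...X/OXOX*
ply 2, O at ...X/OXOX | (0,0)=+0→O..X/OXOX*; (0,1)=+0→.O.X/OXOX; (0,2)=+0→..OX/OXOX
ply 3, X at O..X/OXOX | (0,1)=+0→OX.X/OXOX*; (0,2)=+0→O.XX/OXOX
ply 4, O at OX.X/OXOX | (0,2)=+0→OXOX/OXOX*
ply 5: OXOX/OXOX is terminal +0 (X); from ...X/O.OX depth 5

X winning at [...X/O.OX]: False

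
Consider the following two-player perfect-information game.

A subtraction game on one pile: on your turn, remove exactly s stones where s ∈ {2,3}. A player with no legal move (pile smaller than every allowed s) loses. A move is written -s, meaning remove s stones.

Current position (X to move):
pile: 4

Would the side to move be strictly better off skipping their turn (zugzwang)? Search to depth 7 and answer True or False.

[4] X move#1: -2:-1/2, -3:+1/1*
[1] end (terminal -1, O#2); searched 4 to 7
pass branch (O moves first from the same position):
  | [4] O move#1: -2:-1/2, -3:+1/1*
  | [1] end (terminal -1, X#2); searched 4 to 7
X moving scores +1; X passing scores -1

zugzwang(4, X) = False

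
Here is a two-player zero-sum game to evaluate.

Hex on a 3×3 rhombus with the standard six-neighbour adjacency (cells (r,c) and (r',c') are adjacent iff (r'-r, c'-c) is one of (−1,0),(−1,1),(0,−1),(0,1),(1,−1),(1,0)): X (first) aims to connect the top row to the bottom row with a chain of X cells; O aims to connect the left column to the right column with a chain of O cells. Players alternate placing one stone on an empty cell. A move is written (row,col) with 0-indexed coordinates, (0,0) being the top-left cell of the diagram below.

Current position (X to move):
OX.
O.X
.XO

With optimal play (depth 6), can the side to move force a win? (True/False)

X winning at [OX./O.X/.XO]: True

[OX./O.X/.XO] X move#1: (0,2):+1/OXX/O.X/.XO*, (1,1):+1/OX./OXX/.XO, (2,0):+1/OX./O.X/XXO
[OXX/O.X/.XO] end (terminal -1, O#2); searched OX./O.X/.XO to 6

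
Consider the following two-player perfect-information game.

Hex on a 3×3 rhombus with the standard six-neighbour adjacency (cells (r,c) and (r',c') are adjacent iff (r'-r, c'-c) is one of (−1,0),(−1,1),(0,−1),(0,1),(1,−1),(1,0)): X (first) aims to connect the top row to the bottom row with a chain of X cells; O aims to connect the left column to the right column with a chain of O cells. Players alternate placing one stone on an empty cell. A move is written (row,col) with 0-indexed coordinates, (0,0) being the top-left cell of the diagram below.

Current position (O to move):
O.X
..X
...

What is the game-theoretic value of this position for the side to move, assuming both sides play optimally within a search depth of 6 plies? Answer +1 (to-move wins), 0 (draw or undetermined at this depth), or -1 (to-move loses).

value(O.X/..X/..., O) = -1

p1 O@[O.X/..X/...]: (0,1)[OOX/..X/...]-1* (1,0)[O.X/O.X/...]-1 (1,1)[O.X/.OX/...]-1 (2,0)[O.X/..X/O..]-1 (2,1)[O.X/..X/.O.]-1 (2,2)[O.X/..X/..O]-1
p2 X@[OOX/..X/...]: (1,0)[OOX/X.X/...]+1* (1,1)[OOX/.XX/...]+1 (2,0)[OOX/..X/X..]+1 (2,1)[OOX/..X/.X.]+1 (2,2)[OOX/..X/..X]+1
p3 O@[OOX/X.X/...]: (1,1)[OOX/XOX/...]-1* (2,0)[OOX/X.X/O..]-1 (2,1)[OOX/X.X/.O.]-1 (2,2)[OOX/X.X/..O]-1
p4 X@[OOX/XOX/...]: (2,0)[OOX/XOX/X..]+1* (2,1)[OOX/XOX/.X.]+1 (2,2)[OOX/XOX/..X]+1
p5 O@[OOX/XOX/X..]: (2,1)[OOX/XOX/XO.]-1* (2,2)[OOX/XOX/X.O]-1
p6 X@[OOX/XOX/XO.]: (2,2)[OOX/XOX/XOX]+1*
p7 O@[OOX/XOX/XOX] terminal -1; root [O.X/..X/...] d6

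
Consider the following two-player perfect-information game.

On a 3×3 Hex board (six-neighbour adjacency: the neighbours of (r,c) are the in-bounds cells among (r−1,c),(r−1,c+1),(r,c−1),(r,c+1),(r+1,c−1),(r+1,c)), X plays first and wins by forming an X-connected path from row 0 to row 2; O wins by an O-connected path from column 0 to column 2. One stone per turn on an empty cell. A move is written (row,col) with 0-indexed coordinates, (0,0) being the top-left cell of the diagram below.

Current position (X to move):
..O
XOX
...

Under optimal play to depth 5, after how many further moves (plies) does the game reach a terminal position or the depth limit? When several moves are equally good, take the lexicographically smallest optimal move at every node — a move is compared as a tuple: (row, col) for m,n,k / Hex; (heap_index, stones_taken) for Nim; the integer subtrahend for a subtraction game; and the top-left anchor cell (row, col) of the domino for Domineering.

p1 X@[..O/XOX/...]: (0,0)[X.O/XOX/...]-1 (0,1)[.XO/XOX/...]-1 (2,0)[..O/XOX/X..]+1* (2,1)[..O/XOX/.X.]-1 (2,2)[..O/XOX/..X]-1
p2 O@[..O/XOX/X..]: (0,0)[O.O/XOX/X..]-1* (0,1)[.OO/XOX/X..]-1 (2,1)[..O/XOX/XO.]-1 (2,2)[..O/XOX/X.O]-1
p3 X@[O.O/XOX/X..]: (0,1)[OXO/XOX/X..]+1* (2,1)[O.O/XOX/XX.]-1 (2,2)[O.O/XOX/X.X]-1
p4 O@[OXO/XOX/X..] terminal -1; root [..O/XOX/...] d5

PV length from [..O/XOX/...]: 3 plies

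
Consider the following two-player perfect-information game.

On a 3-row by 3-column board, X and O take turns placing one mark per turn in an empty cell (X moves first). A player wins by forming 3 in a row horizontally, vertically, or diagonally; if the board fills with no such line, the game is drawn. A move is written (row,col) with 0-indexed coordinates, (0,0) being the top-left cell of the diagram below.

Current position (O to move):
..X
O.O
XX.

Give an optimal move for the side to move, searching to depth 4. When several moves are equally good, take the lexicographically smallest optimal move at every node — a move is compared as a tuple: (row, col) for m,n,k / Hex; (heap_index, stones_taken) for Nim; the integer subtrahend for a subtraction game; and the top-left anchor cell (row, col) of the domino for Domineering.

O's best at [..X/O.O/XX.]: (1,1)

[..X/O.O/XX.] O move#1: (0,0):-1/O.X/O.O/XX., (0,1):-1/.OX/O.O/XX., (1,1):+1/..X/OOO/XX.*, (2,2):-1/..X/O.O/XXO
[..X/OOO/XX.] end (terminal -1, X#2); searched ..X/O.O/XX. to 4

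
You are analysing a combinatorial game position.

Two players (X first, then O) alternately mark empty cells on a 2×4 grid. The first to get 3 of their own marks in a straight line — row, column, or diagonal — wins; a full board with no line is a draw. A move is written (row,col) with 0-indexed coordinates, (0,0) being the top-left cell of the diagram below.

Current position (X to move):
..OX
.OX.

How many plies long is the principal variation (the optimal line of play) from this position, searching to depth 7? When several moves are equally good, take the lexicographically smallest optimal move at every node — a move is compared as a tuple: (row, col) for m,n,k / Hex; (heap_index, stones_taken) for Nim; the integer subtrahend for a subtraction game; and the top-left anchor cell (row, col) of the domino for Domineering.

PV length from [..OX/.OX.]: 4 plies

p1 X@[..OX/.OX.]: (0,0)[X.OX/.OX.]+0* (0,1)[.XOX/.OX.]+0 (1,0)[..OX/XOX.]+0 (1,3)[..OX/.OXX]+0
p2 O@[X.OX/.OX.]: (0,1)[XOOX/.OX.]+0* (1,0)[X.OX/OOX.]+0 (1,3)[X.OX/.OXO]+0
p3 X@[XOOX/.OX.]: (1,0)[XOOX/XOX.]+0* (1,3)[XOOX/.OXX]+0
p4 O@[XOOX/XOX.]: (1,3)[XOOX/XOXO]+0*
p5 X@[XOOX/XOXO] terminal +0; root [..OX/.OX.] d7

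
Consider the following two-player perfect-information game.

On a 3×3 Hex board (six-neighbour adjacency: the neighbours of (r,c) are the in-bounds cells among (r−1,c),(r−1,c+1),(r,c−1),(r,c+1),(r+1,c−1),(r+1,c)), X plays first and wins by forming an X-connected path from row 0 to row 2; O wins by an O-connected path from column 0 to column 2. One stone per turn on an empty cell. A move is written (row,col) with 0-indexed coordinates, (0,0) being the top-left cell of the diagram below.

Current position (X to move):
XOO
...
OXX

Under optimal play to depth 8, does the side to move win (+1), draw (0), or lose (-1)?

value(XOO/.../OXX, X) = -1

[XOO/.../OXX] X move#1: (1,0):-1/XOO/X../OXX*, (1,1):-1/XOO/.X./OXX, (1,2):-1/XOO/..X/OXX
[XOO/X../OXX] O move#2: (1,1):+1/XOO/XO./OXX*, (1,2):-1/XOO/X.O/OXX
[XOO/XO./OXX] end (terminal -1, X#3); searched XOO/.../OXX to 8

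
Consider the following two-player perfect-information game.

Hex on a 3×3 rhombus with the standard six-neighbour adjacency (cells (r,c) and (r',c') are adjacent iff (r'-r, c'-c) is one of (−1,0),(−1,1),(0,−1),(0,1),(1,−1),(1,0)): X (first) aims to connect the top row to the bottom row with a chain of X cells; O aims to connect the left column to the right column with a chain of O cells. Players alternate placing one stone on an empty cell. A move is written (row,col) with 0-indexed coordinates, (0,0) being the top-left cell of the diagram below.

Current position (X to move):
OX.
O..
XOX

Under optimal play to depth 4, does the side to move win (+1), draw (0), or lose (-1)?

value(OX./O../XOX, X) = +1

p1 X@[OX./O../XOX]: (0,2)[OXX/O../XOX]+1* (1,1)[OX./OX./XOX]+1 (1,2)[OX./O.X/XOX]+1
p2 O@[OXX/O../XOX]: (1,1)[OXX/OO./XOX]-1* (1,2)[OXX/O.O/XOX]-1
p3 X@[OXX/OO./XOX]: (1,2)[OXX/OOX/XOX]+1*
p4 O@[OXX/OOX/XOX] terminal -1; root [OX./O../XOX] d4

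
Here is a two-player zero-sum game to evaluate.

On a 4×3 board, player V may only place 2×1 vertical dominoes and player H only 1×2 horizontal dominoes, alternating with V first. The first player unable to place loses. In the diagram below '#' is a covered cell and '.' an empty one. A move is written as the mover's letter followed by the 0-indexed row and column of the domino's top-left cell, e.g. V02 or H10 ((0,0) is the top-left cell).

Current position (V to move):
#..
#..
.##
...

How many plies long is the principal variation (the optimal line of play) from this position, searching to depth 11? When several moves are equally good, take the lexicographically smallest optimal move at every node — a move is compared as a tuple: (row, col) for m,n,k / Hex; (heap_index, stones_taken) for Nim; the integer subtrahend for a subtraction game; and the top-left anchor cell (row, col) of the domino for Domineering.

PV length from [#../#../.##/...]: 3 plies

[#../#../.##/...] V move#1: V01:+1/##./##./.##/...*, V02:+1/#.#/#.#/.##/..., V20:-1/#../#../###/#..
[##./##./.##/...] H move#2: H30:-1/##./##./.##/##.*, H31:-1/##./##./.##/.##
[##./##./.##/##.] V move#3: V02:+1/###/###/.##/##.*
[###/###/.##/##.] end (terminal -1, H#4); searched #../#../.##/... to 11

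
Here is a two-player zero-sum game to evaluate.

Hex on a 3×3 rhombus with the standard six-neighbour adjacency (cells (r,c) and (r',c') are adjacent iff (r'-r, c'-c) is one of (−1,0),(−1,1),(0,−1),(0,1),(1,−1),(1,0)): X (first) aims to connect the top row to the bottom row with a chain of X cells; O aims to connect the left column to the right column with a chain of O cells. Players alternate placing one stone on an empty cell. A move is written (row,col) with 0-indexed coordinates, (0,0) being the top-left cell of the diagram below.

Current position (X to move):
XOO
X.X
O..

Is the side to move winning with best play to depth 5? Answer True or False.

X winning at [XOO/X.X/O..]: True

p1 X@[XOO/X.X/O..]: (1,1)[XOO/XXX/O..]+1* (2,1)[XOO/X.X/OX.]-1 (2,2)[XOO/X.X/O.X]-1
p2 O@[XOO/XXX/O..]: (2,1)[XOO/XXX/OO.]-1* (2,2)[XOO/XXX/O.O]-1
p3 X@[XOO/XXX/OO.]: (2,2)[XOO/XXX/OOX]+1*
p4 O@[XOO/XXX/OOX] terminal -1; root [XOO/X.X/O..] d5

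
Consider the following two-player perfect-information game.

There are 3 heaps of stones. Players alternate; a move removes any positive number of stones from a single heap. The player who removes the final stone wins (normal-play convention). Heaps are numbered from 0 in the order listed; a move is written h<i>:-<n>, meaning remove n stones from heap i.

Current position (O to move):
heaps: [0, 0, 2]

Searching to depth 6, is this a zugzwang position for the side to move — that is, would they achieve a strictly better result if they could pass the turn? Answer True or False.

zugzwang((0,0,2), O) = False

ply 1, O at (0,0,2) | h2:-1=-1→(0,0,1); h2:-2=+1→(0,0,0)*
ply 2: (0,0,0) is terminal -1 (X); from (0,0,2) depth 6
if O skipped the turn, X would face:
~ ply 1, X at (0,0,2) | h2:-1=-1→(0,0,1); h2:-2=+1→(0,0,0)*
~ ply 2: (0,0,0) is terminal -1 (O); from (0,0,2) depth 6
compare (O): move=+1 vs pass=-1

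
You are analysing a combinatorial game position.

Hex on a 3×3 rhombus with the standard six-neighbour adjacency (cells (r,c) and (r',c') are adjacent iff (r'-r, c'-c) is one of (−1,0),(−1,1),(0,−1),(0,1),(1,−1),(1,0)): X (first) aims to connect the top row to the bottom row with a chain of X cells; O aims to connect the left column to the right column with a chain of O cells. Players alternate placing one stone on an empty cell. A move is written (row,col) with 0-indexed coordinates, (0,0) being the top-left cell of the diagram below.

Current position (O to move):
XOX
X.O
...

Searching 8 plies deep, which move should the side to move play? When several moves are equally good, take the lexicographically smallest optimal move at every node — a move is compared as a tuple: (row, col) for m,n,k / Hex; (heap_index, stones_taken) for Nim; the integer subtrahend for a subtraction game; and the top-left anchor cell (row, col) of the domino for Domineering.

O's best at [XOX/X.O/...]: (2,0)

p1 O@[XOX/X.O/...]: (1,1)[XOX/XOO/...]-1 (2,0)[XOX/X.O/O..]+1* (2,1)[XOX/X.O/.O.]-1 (2,2)[XOX/X.O/..O]-1
p2 X@[XOX/X.O/O..]: (1,1)[XOX/XXO/O..]-1* (2,1)[XOX/X.O/OX.]-1 (2,2)[XOX/X.O/O.X]-1
p3 O@[XOX/XXO/O..]: (2,1)[XOX/XXO/OO.]+1* (2,2)[XOX/XXO/O.O]-1
p4 X@[XOX/XXO/OO.] terminal -1; root [XOX/X.O/...] d8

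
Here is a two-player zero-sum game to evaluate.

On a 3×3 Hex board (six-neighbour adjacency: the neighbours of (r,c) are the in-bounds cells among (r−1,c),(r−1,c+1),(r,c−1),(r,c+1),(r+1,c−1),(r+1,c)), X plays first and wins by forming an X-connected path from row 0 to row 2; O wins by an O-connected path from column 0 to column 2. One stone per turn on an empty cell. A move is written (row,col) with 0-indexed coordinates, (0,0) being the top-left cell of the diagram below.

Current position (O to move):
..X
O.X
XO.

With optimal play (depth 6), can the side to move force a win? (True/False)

O winning at [..X/O.X/XO.]: False

[..X/O.X/XO.] O move#1: (0,0):-1/O.X/O.X/XO.*, (0,1):-1/.OX/O.X/XO., (1,1):-1/..X/OOX/XO., (2,2):-1/..X/O.X/XOO
[O.X/O.X/XO.] X move#2: (0,1):+1/OXX/O.X/XO.*, (1,1):+1/O.X/OXX/XO., (2,2):+1/O.X/O.X/XOX
[OXX/O.X/XO.] O move#3: (1,1):-1/OXX/OOX/XO.*, (2,2):-1/OXX/O.X/XOO
[OXX/OOX/XO.] X move#4: (2,2):+1/OXX/OOX/XOX*
[OXX/OOX/XOX] end (terminal -1, O#5); searched ..X/O.X/XO. to 6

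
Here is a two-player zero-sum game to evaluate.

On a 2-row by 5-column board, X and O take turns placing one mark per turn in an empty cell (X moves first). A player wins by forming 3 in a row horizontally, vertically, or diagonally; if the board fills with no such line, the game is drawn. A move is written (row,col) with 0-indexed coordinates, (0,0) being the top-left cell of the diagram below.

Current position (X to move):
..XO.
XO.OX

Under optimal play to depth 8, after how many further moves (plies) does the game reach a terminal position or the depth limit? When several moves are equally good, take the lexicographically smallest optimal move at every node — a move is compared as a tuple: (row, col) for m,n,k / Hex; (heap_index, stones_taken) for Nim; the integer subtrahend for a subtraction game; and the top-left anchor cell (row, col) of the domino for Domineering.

p1 X@[..XO./XO.OX]: (0,0)[X.XO./XO.OX]-1 (0,1)[.XXO./XO.OX]-1 (0,4)[..XOX/XO.OX]-1 (1,2)[..XO./XOXOX]+0*
p2 O@[..XO./XOXOX]: (0,0)[O.XO./XOXOX]+0* (0,1)[.OXO./XOXOX]+0 (0,4)[..XOO/XOXOX]+0
p3 X@[O.XO./XOXOX]: (0,1)[OXXO./XOXOX]+0* (0,4)[O.XOX/XOXOX]+0
p4 O@[OXXO./XOXOX]: (0,4)[OXXOO/XOXOX]+0*
p5 X@[OXXOO/XOXOX] terminal +0; root [..XO./XO.OX] d8

PV length from [..XO./XO.OX]: 4 plies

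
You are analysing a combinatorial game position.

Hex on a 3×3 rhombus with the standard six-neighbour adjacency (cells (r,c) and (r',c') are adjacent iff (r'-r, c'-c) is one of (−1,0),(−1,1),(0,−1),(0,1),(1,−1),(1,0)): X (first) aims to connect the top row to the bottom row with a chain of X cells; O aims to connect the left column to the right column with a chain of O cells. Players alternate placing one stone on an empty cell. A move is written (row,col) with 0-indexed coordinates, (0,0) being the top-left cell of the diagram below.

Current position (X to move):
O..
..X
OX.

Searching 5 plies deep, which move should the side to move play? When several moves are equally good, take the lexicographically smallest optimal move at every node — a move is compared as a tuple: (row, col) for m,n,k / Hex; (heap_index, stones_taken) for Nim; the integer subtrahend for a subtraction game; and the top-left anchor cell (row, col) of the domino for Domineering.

X's best at [O../..X/OX.]: (0,1)

p1 X@[O../..X/OX.]: (0,1)[OX./..X/OX.]+1* (0,2)[O.X/..X/OX.]+1 (1,0)[O../X.X/OX.]-1 (1,1)[O../.XX/OX.]+1 (2,2)[O../..X/OXX]-1
p2 O@[OX./..X/OX.]: (0,2)[OXO/..X/OX.]-1* (1,0)[OX./O.X/OX.]-1 (1,1)[OX./.OX/OX.]-1 (2,2)[OX./..X/OXO]-1
p3 X@[OXO/..X/OX.]: (1,0)[OXO/X.X/OX.]-1 (1,1)[OXO/.XX/OX.]+1* (2,2)[OXO/..X/OXX]-1
p4 O@[OXO/.XX/OX.] terminal -1; root [O../..X/OX.] d5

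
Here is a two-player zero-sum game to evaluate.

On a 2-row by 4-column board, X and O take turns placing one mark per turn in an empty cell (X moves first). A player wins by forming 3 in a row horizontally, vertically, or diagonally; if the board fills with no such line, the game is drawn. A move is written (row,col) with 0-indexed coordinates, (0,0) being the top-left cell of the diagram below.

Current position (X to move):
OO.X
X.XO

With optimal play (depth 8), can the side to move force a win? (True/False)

X winning at [OO.X/X.XO]: True

[OO.X/X.XO] X move#1: (0,2):+0/OOXX/X.XO, (1,1):+1/OO.X/XXXO*
[OO.X/XXXO] end (terminal -1, O#2); searched OO.X/X.XO to 8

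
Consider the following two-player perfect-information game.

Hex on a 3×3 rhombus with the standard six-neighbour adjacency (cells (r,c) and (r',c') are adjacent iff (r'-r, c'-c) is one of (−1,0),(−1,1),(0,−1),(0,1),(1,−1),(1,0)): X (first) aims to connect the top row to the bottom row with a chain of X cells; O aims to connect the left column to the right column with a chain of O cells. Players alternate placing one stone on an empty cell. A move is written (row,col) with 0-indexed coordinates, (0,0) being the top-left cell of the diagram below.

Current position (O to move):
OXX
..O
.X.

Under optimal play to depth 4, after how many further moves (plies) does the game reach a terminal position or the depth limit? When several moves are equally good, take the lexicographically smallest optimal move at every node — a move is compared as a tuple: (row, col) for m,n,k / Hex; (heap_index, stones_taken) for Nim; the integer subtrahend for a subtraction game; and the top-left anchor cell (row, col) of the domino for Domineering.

ply 1, O at OXX/..O/.X. | (1,0)=-1→OXX/O.O/.X.; (1,1)=+1→OXX/.OO/.X.*; (2,0)=-1→OXX/..O/OX.; (2,2)=-1→OXX/..O/.XO
ply 2, X at OXX/.OO/.X. | (1,0)=-1→OXX/XOO/.X.*; (2,0)=-1→OXX/.OO/XX.; (2,2)=-1→OXX/.OO/.XX
ply 3, O at OXX/XOO/.X. | (2,0)=+1→OXX/XOO/OX.*; (2,2)=-1→OXX/XOO/.XO
ply 4: OXX/XOO/OX. is terminal -1 (X); from OXX/..O/.X. depth 4

PV length from [OXX/..O/.X.]: 3 plies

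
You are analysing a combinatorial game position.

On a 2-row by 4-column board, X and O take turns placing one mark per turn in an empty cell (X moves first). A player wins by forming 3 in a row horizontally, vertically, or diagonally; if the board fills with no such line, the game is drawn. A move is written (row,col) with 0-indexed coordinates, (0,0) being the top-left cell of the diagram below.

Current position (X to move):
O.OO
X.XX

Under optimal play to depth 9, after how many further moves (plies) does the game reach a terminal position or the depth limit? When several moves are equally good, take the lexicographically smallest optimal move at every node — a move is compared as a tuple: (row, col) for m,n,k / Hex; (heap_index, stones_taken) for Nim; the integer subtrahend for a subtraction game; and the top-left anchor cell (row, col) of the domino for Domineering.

ply 1, X at O.OO/X.XX | (0,1)=+0→OXOO/X.XX; (1,1)=+1→O.OO/XXXX*
ply 2: O.OO/XXXX is terminal -1 (O); from O.OO/X.XX depth 9

PV length from [O.OO/X.XX]: 1 ply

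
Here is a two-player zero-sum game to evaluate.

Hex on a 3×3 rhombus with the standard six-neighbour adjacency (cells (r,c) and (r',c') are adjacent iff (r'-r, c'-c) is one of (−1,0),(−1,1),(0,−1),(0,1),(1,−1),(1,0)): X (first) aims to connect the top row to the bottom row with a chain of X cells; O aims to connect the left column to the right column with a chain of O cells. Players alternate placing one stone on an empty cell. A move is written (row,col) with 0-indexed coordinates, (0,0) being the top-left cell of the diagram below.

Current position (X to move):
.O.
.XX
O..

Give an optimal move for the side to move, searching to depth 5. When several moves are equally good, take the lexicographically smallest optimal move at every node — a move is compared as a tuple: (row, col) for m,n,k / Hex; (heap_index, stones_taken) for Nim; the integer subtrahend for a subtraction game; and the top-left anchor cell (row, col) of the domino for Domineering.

[.O./.XX/O..] X move#1: (0,0):+1/XO./.XX/O..*, (0,2):+1/.OX/.XX/O.., (1,0):+1/.O./XXX/O.., (2,1):-1/.O./.XX/OX., (2,2):-1/.O./.XX/O.X
[XO./.XX/O..] O move#2: (0,2):-1/XOO/.XX/O..*, (1,0):-1/XO./OXX/O.., (2,1):-1/XO./.XX/OO., (2,2):-1/XO./.XX/O.O
[XOO/.XX/O..] X move#3: (1,0):+1/XOO/XXX/O..*, (2,1):-1/XOO/.XX/OX., (2,2):-1/XOO/.XX/O.X
[XOO/XXX/O..] O move#4: (2,1):-1/XOO/XXX/OO.*, (2,2):-1/XOO/XXX/O.O
[XOO/XXX/OO.] X move#5: (2,2):+1/XOO/XXX/OOX*
[XOO/XXX/OOX] end (terminal -1, O#6); searched .O./.XX/O.. to 5

X's best at [.O./.XX/O..]: (0,0)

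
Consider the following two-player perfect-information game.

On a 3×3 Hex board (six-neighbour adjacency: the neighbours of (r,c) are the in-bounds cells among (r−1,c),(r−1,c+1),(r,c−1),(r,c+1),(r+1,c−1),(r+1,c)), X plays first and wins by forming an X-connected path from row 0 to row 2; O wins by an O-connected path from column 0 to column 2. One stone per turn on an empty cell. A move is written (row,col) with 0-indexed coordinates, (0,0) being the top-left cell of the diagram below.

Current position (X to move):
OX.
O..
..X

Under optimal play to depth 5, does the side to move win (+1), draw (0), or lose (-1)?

value(OX./O../..X, X) = +1

p1 X@[OX./O../..X]: (0,2)[OXX/O../..X]+1* (1,1)[OX./OX./..X]+1 (1,2)[OX./O.X/..X]+1 (2,0)[OX./O../X.X]-1 (2,1)[OX./O../.XX]-1
p2 O@[OXX/O../..X]: (1,1)[OXX/OO./..X]-1* (1,2)[OXX/O.O/..X]-1 (2,0)[OXX/O../O.X]-1 (2,1)[OXX/O../.OX]-1
p3 X@[OXX/OO./..X]: (1,2)[OXX/OOX/..X]+1* (2,0)[OXX/OO./X.X]-1 (2,1)[OXX/OO./.XX]-1
p4 O@[OXX/OOX/..X] terminal -1; root [OX./O../..X] d5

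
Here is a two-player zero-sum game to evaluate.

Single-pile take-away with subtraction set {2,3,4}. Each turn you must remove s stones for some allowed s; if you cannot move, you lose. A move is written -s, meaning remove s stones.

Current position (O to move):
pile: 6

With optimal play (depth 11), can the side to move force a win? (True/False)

O winning at [6]: False

ply 1, O at 6 | -2=-1→4*; -3=-1→3; -4=-1→2
ply 2, X at 4 | -2=-1→2; -3=+1→1*; -4=+1→0
ply 3: 1 is terminal -1 (O); from 6 depth 11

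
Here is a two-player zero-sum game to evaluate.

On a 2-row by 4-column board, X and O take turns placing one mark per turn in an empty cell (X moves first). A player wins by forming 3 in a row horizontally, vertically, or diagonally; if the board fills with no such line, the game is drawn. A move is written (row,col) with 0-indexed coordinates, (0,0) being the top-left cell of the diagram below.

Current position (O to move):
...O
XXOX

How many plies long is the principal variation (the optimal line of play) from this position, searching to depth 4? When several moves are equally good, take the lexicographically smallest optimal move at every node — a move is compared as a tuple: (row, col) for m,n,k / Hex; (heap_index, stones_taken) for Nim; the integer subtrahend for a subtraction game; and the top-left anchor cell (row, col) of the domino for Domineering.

ply 1, O at ...O/XXOX | (0,0)=+0→O..O/XXOX*; (0,1)=+0→.O.O/XXOX; (0,2)=+0→..OO/XXOX
ply 2, X at O..O/XXOX | (0,1)=+0→OX.O/XXOX*; (0,2)=+0→O.XO/XXOX
ply 3, O at OX.O/XXOX | (0,2)=+0→OXOO/XXOX*
ply 4: OXOO/XXOX is terminal +0 (X); from ...O/XXOX depth 4

PV length from [...O/XXOX]: 3 plies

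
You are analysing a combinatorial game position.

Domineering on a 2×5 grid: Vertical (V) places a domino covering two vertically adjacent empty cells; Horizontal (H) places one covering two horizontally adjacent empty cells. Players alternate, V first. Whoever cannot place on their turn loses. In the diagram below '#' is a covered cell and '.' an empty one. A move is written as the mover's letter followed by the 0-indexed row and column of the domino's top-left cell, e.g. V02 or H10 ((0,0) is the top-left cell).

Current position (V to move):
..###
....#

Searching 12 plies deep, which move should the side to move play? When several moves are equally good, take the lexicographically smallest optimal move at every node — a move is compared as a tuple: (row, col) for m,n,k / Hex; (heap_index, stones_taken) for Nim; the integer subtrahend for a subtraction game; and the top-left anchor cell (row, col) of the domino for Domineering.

V's best at [..###/....#]: V01

[..###/....#] V move#1: V00:-1/#.###/#...#, V01:+1/.####/.#..#*
[.####/.#..#] H move#2: H12:-1/.####/.####*
[.####/.####] V move#3: V00:+1/#####/#####*
[#####/#####] end (terminal -1, H#4); searched ..###/....# to 12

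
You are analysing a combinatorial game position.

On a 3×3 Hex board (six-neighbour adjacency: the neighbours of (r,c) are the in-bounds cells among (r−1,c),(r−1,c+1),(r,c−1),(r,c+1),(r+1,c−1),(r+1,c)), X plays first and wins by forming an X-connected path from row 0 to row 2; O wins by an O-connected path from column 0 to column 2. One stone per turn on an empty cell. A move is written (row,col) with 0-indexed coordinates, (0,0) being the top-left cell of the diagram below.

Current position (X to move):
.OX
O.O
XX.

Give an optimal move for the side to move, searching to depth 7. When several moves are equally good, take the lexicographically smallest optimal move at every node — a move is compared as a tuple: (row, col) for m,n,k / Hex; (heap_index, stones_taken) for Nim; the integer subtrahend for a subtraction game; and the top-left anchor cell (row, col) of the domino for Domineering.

[.OX/O.O/XX.] X move#1: (0,0):-1/XOX/O.O/XX., (1,1):+1/.OX/OXO/XX.*, (2,2):-1/.OX/O.O/XXX
[.OX/OXO/XX.] end (terminal -1, O#2); searched .OX/O.O/XX. to 7

X's best at [.OX/O.O/XX.]: (1,1)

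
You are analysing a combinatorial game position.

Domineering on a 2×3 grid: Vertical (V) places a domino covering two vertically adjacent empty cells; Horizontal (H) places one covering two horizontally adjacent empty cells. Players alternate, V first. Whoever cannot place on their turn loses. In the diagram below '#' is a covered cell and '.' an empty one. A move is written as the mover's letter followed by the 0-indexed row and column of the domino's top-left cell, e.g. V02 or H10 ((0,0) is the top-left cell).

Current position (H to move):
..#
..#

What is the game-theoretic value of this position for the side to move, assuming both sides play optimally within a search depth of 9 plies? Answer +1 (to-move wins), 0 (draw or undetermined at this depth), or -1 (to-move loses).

value(..#/..#, H) = +1

p1 H@[..#/..#]: H00[###/..#]+1* H10[..#/###]+1
p2 V@[###/..#] terminal -1; root [..#/..#] d9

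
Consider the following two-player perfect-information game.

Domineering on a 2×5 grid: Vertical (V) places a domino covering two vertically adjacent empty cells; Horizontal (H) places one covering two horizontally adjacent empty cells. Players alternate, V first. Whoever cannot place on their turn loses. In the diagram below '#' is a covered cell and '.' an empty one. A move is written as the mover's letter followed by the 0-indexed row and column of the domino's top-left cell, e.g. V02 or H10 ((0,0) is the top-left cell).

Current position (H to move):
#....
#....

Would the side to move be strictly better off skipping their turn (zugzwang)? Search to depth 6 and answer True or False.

[#..../#....] H move#1: H01:-1/###../#...., H02:+1/#.##./#....*, H03:-1/#..##/#...., H11:-1/#..../###.., H12:+1/#..../#.##., H13:-1/#..../#..##
[#.##./#....] V move#2: V01:-1/####./##...*, V04:-1/#.###/#...#
[####./##...] H move#3: H12:-1/####./####., H13:+1/####./##.##*
[####./##.##] end (terminal -1, V#4); searched #..../#.... to 6
pass branch (V moves first from the same position):
  | [#..../#....] V move#1: V01:-1/##.../##...*, V02:-1/#.#../#.#.., V03:-1/#..#./#..#., V04:-1/#...#/#...#
  | [##.../##...] H move#2: H02:+1/####./##...*, H03:+1/##.##/##..., H12:+1/##.../####., H13:+1/##.../##.##
  | [####./##...] V move#3: V04:-1/#####/##..#*
  | [#####/##..#] H move#4: H12:+1/#####/#####*
  | [#####/#####] end (terminal -1, V#5); searched #..../#.... to 6
H moving scores +1; H passing scores +1

zugzwang(#..../#...., H) = False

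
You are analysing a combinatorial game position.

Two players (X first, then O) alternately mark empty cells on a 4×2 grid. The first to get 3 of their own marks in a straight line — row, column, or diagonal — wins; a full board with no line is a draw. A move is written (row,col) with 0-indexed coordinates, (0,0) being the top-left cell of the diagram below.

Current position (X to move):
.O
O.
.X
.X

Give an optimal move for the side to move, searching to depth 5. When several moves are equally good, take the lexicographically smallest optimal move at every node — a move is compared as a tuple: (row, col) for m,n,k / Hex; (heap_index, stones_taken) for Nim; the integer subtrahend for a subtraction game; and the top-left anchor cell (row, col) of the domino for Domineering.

X's best at [.O/O./.X/.X]: (1,1)

ply 1, X at .O/O./.X/.X | (0,0)=+0→XO/O./.X/.X; (1,1)=+1→.O/OX/.X/.X*; (2,0)=+0→.O/O./XX/.X; (3,0)=+0→.O/O./.X/XX
ply 2: .O/OX/.X/.X is terminal -1 (O); from .O/O./.X/.X depth 5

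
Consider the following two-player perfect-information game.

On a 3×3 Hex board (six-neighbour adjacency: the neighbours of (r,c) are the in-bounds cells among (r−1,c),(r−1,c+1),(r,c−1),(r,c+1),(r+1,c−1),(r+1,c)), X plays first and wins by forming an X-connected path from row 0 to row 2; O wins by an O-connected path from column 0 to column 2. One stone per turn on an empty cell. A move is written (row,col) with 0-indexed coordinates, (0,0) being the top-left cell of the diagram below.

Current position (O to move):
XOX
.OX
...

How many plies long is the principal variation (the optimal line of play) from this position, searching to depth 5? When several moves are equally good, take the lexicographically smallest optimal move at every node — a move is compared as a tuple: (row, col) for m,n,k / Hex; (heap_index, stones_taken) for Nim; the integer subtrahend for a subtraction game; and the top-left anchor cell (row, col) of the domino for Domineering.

PV length from [XOX/.OX/...]: 4 plies

p1 O@[XOX/.OX/...]: (1,0)[XOX/OOX/...]-1* (2,0)[XOX/.OX/O..]-1 (2,1)[XOX/.OX/.O.]-1 (2,2)[XOX/.OX/..O]-1
p2 X@[XOX/OOX/...]: (2,0)[XOX/OOX/X..]+1* (2,1)[XOX/OOX/.X.]+1 (2,2)[XOX/OOX/..X]+1
p3 O@[XOX/OOX/X..]: (2,1)[XOX/OOX/XO.]-1* (2,2)[XOX/OOX/X.O]-1
p4 X@[XOX/OOX/XO.]: (2,2)[XOX/OOX/XOX]+1*
p5 O@[XOX/OOX/XOX] terminal -1; root [XOX/.OX/...] d5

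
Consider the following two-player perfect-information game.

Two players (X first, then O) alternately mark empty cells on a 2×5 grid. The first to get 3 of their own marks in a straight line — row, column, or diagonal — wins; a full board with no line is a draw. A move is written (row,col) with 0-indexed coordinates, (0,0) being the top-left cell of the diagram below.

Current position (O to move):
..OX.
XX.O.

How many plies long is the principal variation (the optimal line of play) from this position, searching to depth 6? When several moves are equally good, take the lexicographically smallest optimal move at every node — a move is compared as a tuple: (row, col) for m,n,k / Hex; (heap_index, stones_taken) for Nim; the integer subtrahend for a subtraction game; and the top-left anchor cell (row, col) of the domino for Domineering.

PV length from [..OX./XX.O.]: 5 plies

p1 O@[..OX./XX.O.]: (0,0)[O.OX./XX.O.]-1 (0,1)[.OOX./XX.O.]-1 (0,4)[..OXO/XX.O.]-1 (1,2)[..OX./XXOO.]+0* (1,4)[..OX./XX.OO]-1
p2 X@[..OX./XXOO.]: (0,0)[X.OX./XXOO.]-1 (0,1)[.XOX./XXOO.]-1 (0,4)[..OXX/XXOO.]-1 (1,4)[..OX./XXOOX]+0*
p3 O@[..OX./XXOOX]: (0,0)[O.OX./XXOOX]+0* (0,1)[.OOX./XXOOX]+0 (0,4)[..OXO/XXOOX]+0
p4 X@[O.OX./XXOOX]: (0,1)[OXOX./XXOOX]+0* (0,4)[O.OXX/XXOOX]-1
p5 O@[OXOX./XXOOX]: (0,4)[OXOXO/XXOOX]+0*
p6 X@[OXOXO/XXOOX] terminal +0; root [..OX./XX.O.] d6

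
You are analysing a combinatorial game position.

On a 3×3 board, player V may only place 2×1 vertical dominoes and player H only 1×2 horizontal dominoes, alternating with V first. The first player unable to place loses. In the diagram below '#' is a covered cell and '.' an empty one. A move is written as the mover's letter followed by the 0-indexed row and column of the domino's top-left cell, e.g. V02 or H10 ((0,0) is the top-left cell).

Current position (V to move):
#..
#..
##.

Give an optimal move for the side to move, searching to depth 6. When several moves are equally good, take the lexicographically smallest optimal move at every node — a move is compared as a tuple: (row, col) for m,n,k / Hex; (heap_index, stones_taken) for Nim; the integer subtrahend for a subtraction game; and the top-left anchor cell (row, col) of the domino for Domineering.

V's best at [#../#../##.]: V01

ply 1, V at #../#../##. | V01=+1→##./##./##.*; V02=+1→#.#/#.#/##.; V12=-1→#../#.#/###
ply 2: ##./##./##. is terminal -1 (H); from #../#../##. depth 6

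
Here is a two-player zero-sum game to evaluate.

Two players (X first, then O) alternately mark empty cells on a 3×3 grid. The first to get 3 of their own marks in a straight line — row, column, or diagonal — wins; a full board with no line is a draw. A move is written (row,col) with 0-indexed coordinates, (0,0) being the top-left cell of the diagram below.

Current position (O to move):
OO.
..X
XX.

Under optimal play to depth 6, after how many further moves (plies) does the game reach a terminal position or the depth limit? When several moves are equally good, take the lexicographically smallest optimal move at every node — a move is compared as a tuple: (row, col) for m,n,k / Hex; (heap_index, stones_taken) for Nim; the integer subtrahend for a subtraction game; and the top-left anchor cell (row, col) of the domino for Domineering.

ply 1, O at OO./..X/XX. | (0,2)=+1→OOO/..X/XX.*; (1,0)=-1→OO./O.X/XX.; (1,1)=-1→OO./.OX/XX.; (2,2)=+1→OO./..X/XXO
ply 2: OOO/..X/XX. is terminal -1 (X); from OO./..X/XX. depth 6

PV length from [OO./..X/XX.]: 1 ply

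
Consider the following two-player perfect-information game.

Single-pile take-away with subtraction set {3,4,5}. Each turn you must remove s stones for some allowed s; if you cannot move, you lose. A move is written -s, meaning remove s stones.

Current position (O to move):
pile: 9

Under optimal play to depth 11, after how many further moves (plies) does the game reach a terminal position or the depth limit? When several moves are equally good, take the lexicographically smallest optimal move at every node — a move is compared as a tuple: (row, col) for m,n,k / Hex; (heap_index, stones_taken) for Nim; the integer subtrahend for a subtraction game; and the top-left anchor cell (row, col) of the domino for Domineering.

p1 O@[9]: -3[6]-1* -4[5]-1 -5[4]-1
p2 X@[6]: -3[3]-1 -4[2]+1* -5[1]+1
p3 O@[2] terminal -1; root [9] d11

PV length from [9]: 2 plies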